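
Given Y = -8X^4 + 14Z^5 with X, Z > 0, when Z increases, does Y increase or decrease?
Y increases

Taking the partial derivative:
∂Y/∂Z = 70Z^4

∂Y/∂Z = 70Z^4 > 0 (assuming positive values)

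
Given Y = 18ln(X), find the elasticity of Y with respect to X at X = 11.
Elasticity = 1/ln(11) ≈ 0.4170

Elasticity = (dY/dX) · (X/Y)

dY/dX = 18/X
At X = 11: dY/dX = 18/11, Y = 18·ln(11)

Elasticity = (18/11) · (11 / (18·ln(11))) = 1/ln(11) ≈ 0.4170

Interpretation: for a small percentage change in X, the percentage change in Y is approximately 0.42 times as large.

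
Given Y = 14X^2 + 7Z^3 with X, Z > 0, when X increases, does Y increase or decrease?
Y increases

Taking the partial derivative:
∂Y/∂X = 28X

∂Y/∂X = 28X > 0 (assuming positive values)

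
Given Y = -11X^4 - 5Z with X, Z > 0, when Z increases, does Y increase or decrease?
Y decreases

Taking the partial derivative:
∂Y/∂Z = -5

∂Y/∂Z = -5 < 0 (assuming positive values)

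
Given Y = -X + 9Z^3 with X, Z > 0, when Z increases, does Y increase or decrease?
Y increases

Taking the partial derivative:
∂Y/∂Z = 27Z^2

∂Y/∂Z = 27Z^2 > 0 (assuming positive values)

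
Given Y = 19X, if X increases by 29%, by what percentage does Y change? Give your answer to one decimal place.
29.0%

For Y = 19X:
If X → X(1 + 0.29)
Then Y → Y · (1 + 0.29)^1
     = Y · 1.2900

Percentage change = ((1 + 0.29)^1 − 1) × 100% = 29.0%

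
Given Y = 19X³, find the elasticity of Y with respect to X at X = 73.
Elasticity = 3

Elasticity = (dY/dX) · (X/Y)

dY/dX = 57·X²
At X = 73: dY/dX = 303753, Y = 7391323

Elasticity = 303753 · (73 / 7391323) = 3

Interpretation: for a small percentage change in X, the percentage change in Y is approximately 3.00 times as large.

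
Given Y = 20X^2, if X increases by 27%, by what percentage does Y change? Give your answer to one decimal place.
61.3%

For Y = 20X^2:
If X → X(1 + 0.27)
Then Y → Y · (1 + 0.27)^2
     = Y · 1.6129

Percentage change = ((1 + 0.27)^2 − 1) × 100% ≈ 61.3%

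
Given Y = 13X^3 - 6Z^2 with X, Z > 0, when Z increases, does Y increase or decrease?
Y decreases

Taking the partial derivative:
∂Y/∂Z = -12Z

∂Y/∂Z = -12Z < 0 (assuming positive values)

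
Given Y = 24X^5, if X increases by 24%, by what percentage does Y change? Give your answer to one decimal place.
193.2%

For Y = 24X^5:
If X → X(1 + 0.24)
Then Y → Y · (1 + 0.24)^5
     ≈ Y · 2.9316

Percentage change = ((1 + 0.24)^5 − 1) × 100% ≈ 193.2%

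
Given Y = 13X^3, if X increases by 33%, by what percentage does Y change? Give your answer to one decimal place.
135.3%

For Y = 13X^3:
If X → X(1 + 0.33)
Then Y → Y · (1 + 0.33)^3
     ≈ Y · 2.3526

Percentage change = ((1 + 0.33)^3 − 1) × 100% ≈ 135.3%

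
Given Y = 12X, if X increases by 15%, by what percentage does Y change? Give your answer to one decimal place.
15.0%

For Y = 12X:
If X → X(1 + 0.15)
Then Y → Y · (1 + 0.15)^1
     = Y · 1.1500

Percentage change = ((1 + 0.15)^1 − 1) × 100% = 15.0%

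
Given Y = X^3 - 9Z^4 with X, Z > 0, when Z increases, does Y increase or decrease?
Y decreases

Taking the partial derivative:
∂Y/∂Z = -36Z^3

∂Y/∂Z = -36Z^3 < 0 (assuming positive values)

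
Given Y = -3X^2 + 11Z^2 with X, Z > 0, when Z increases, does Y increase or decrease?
Y increases

Taking the partial derivative:
∂Y/∂Z = 22Z

∂Y/∂Z = 22Z > 0 (assuming positive values)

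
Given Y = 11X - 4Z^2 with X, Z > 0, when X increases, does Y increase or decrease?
Y increases

Taking the partial derivative:
∂Y/∂X = 11

∂Y/∂X = 11 > 0 (assuming positive values)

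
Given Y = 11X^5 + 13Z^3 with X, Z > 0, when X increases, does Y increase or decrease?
Y increases

Taking the partial derivative:
∂Y/∂X = 55X^4

∂Y/∂X = 55X^4 > 0 (assuming positive values)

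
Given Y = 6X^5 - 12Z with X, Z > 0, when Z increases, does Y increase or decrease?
Y decreases

Taking the partial derivative:
∂Y/∂Z = -12

∂Y/∂Z = -12 < 0 (assuming positive values)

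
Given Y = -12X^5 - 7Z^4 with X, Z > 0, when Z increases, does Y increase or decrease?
Y decreases

Taking the partial derivative:
∂Y/∂Z = -28Z^3

∂Y/∂Z = -28Z^3 < 0 (assuming positive values)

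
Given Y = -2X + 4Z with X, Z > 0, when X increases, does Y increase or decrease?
Y decreases

Taking the partial derivative:
∂Y/∂X = -2

∂Y/∂X = -2 < 0 (assuming positive values)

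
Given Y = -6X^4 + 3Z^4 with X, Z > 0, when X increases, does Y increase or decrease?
Y decreases

Taking the partial derivative:
∂Y/∂X = -24X^3

∂Y/∂X = -24X^3 < 0 (assuming positive values)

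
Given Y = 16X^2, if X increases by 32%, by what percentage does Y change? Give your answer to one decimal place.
74.2%

For Y = 16X^2:
If X → X(1 + 0.32)
Then Y → Y · (1 + 0.32)^2
     = Y · 1.7424

Percentage change = ((1 + 0.32)^2 − 1) × 100% ≈ 74.2%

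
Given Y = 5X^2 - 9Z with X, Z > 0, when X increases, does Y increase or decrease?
Y increases

Taking the partial derivative:
∂Y/∂X = 10X

∂Y/∂X = 10X > 0 (assuming positive values)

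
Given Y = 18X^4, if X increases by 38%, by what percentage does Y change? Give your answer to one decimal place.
262.7%

For Y = 18X^4:
If X → X(1 + 0.38)
Then Y → Y · (1 + 0.38)^4
     ≈ Y · 3.6267

Percentage change = ((1 + 0.38)^4 − 1) × 100% ≈ 262.7%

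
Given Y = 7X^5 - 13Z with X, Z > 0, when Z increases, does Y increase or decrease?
Y decreases

Taking the partial derivative:
∂Y/∂Z = -13

∂Y/∂Z = -13 < 0 (assuming positive values)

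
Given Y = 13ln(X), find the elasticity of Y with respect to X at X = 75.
Elasticity = 1/ln(75) ≈ 0.2316

Elasticity = (dY/dX) · (X/Y)

dY/dX = 13/X
At X = 75: dY/dX = 13/75, Y = 13·ln(75)

Elasticity = (13/75) · (75 / (13·ln(75))) = 1/ln(75) ≈ 0.2316

Interpretation: for a small percentage change in X, the percentage change in Y is approximately 0.23 times as large.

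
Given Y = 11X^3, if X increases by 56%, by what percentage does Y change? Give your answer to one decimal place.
279.6%

For Y = 11X^3:
If X → X(1 + 0.56)
Then Y → Y · (1 + 0.56)^3
     ≈ Y · 3.7964

Percentage change = ((1 + 0.56)^3 − 1) × 100% ≈ 279.6%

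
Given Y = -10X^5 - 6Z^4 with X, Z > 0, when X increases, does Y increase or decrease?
Y decreases

Taking the partial derivative:
∂Y/∂X = -50X^4

∂Y/∂X = -50X^4 < 0 (assuming positive values)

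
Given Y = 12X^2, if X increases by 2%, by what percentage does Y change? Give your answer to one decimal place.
4.0%

For Y = 12X^2:
If X → X(1 + 0.02)
Then Y → Y · (1 + 0.02)^2
     = Y · 1.0404

Percentage change = ((1 + 0.02)^2 − 1) × 100% ≈ 4.0%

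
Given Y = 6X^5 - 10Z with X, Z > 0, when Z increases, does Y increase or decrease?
Y decreases

Taking the partial derivative:
∂Y/∂Z = -10

∂Y/∂Z = -10 < 0 (assuming positive values)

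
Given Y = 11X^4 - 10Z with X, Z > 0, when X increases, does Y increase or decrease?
Y increases

Taking the partial derivative:
∂Y/∂X = 44X^3

∂Y/∂X = 44X^3 > 0 (assuming positive values)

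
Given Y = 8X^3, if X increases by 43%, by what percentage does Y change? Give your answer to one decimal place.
192.4%

For Y = 8X^3:
If X → X(1 + 0.43)
Then Y → Y · (1 + 0.43)^3
     ≈ Y · 2.9242

Percentage change = ((1 + 0.43)^3 − 1) × 100% ≈ 192.4%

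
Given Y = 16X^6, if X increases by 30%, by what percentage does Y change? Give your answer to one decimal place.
382.7%

For Y = 16X^6:
If X → X(1 + 0.3)
Then Y → Y · (1 + 0.3)^6
     ≈ Y · 4.8268

Percentage change = ((1 + 0.3)^6 − 1) × 100% ≈ 382.7%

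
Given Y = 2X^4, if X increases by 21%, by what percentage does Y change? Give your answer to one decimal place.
114.4%

For Y = 2X^4:
If X → X(1 + 0.21)
Then Y → Y · (1 + 0.21)^4
     ≈ Y · 2.1436

Percentage change = ((1 + 0.21)^4 − 1) × 100% ≈ 114.4%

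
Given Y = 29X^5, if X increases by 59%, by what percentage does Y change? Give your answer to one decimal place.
916.2%

For Y = 29X^5:
If X → X(1 + 0.59)
Then Y → Y · (1 + 0.59)^5
     ≈ Y · 10.1622

Percentage change = ((1 + 0.59)^5 − 1) × 100% ≈ 916.2%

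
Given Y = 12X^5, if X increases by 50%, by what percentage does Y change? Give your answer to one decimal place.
659.4%

For Y = 12X^5:
If X → X(1 + 0.5)
Then Y → Y · (1 + 0.5)^5
     ≈ Y · 7.5938

Percentage change = ((1 + 0.5)^5 − 1) × 100% ≈ 659.4%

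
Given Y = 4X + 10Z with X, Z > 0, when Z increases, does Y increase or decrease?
Y increases

Taking the partial derivative:
∂Y/∂Z = 10

∂Y/∂Z = 10 > 0 (assuming positive values)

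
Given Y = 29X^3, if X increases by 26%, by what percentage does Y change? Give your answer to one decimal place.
100.0%

For Y = 29X^3:
If X → X(1 + 0.26)
Then Y → Y · (1 + 0.26)^3
     ≈ Y · 2.0004

Percentage change = ((1 + 0.26)^3 − 1) × 100% ≈ 100.0%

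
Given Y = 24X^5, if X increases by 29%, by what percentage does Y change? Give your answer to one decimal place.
257.2%

For Y = 24X^5:
If X → X(1 + 0.29)
Then Y → Y · (1 + 0.29)^5
     ≈ Y · 3.5723

Percentage change = ((1 + 0.29)^5 − 1) × 100% ≈ 257.2%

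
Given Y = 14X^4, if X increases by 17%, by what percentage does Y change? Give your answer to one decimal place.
87.4%

For Y = 14X^4:
If X → X(1 + 0.17)
Then Y → Y · (1 + 0.17)^4
     ≈ Y · 1.8739

Percentage change = ((1 + 0.17)^4 − 1) × 100% ≈ 87.4%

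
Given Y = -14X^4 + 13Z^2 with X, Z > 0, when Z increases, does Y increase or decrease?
Y increases

Taking the partial derivative:
∂Y/∂Z = 26Z

∂Y/∂Z = 26Z > 0 (assuming positive values)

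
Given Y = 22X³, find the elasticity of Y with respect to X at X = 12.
Elasticity = 3

Elasticity = (dY/dX) · (X/Y)

dY/dX = 66·X²
At X = 12: dY/dX = 9504, Y = 38016

Elasticity = 9504 · (12 / 38016) = 3

Interpretation: for a small percentage change in X, the percentage change in Y is approximately 3.00 times as large.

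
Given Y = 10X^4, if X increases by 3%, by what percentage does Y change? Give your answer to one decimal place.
12.6%

For Y = 10X^4:
If X → X(1 + 0.03)
Then Y → Y · (1 + 0.03)^4
     ≈ Y · 1.1255

Percentage change = ((1 + 0.03)^4 − 1) × 100% ≈ 12.6%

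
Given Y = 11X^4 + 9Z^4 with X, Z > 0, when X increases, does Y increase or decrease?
Y increases

Taking the partial derivative:
∂Y/∂X = 44X^3

∂Y/∂X = 44X^3 > 0 (assuming positive values)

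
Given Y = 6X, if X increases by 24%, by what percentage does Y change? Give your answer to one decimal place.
24.0%

For Y = 6X:
If X → X(1 + 0.24)
Then Y → Y · (1 + 0.24)^1
     = Y · 1.2400

Percentage change = ((1 + 0.24)^1 − 1) × 100% = 24.0%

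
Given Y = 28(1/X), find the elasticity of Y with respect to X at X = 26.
Elasticity = -1

Elasticity = (dY/dX) · (X/Y)

dY/dX = -28/X²
At X = 26: dY/dX = -7/169, Y = 14/13

Elasticity = (-7/169) · (26 / (14/13)) = -1

Interpretation: for a small percentage change in X, the percentage change in Y is approximately -1.00 times as large.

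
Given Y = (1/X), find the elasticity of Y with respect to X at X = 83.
Elasticity = -1

Elasticity = (dY/dX) · (X/Y)

dY/dX = -1/X²
At X = 83: dY/dX = -1/6889, Y = 1/83

Elasticity = (-1/6889) · (83 / (1/83)) = -1

Interpretation: for a small percentage change in X, the percentage change in Y is approximately -1.00 times as large.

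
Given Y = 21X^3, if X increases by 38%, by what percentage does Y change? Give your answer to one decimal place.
162.8%

For Y = 21X^3:
If X → X(1 + 0.38)
Then Y → Y · (1 + 0.38)^3
     ≈ Y · 2.6281

Percentage change = ((1 + 0.38)^3 − 1) × 100% ≈ 162.8%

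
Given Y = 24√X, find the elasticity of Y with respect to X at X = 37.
Elasticity = 1/2

Elasticity = (dY/dX) · (X/Y)

dY/dX = 12/√X
At X = 37: dY/dX = 12·√37/37, Y = 24·√37

Elasticity = (12·√37/37) · (37 / (24·√37)) = 1/2

Interpretation: for a small percentage change in X, the percentage change in Y is approximately 0.50 times as large.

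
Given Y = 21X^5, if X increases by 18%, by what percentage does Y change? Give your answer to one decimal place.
128.8%

For Y = 21X^5:
If X → X(1 + 0.18)
Then Y → Y · (1 + 0.18)^5
     ≈ Y · 2.2878

Percentage change = ((1 + 0.18)^5 − 1) × 100% ≈ 128.8%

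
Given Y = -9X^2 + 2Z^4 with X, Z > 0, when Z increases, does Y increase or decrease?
Y increases

Taking the partial derivative:
∂Y/∂Z = 8Z^3

∂Y/∂Z = 8Z^3 > 0 (assuming positive values)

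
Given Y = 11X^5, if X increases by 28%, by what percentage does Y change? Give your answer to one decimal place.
243.6%

For Y = 11X^5:
If X → X(1 + 0.28)
Then Y → Y · (1 + 0.28)^5
     ≈ Y · 3.4360

Percentage change = ((1 + 0.28)^5 − 1) × 100% ≈ 243.6%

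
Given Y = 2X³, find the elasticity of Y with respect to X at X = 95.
Elasticity = 3

Elasticity = (dY/dX) · (X/Y)

dY/dX = 6·X²
At X = 95: dY/dX = 54150, Y = 1714750

Elasticity = 54150 · (95 / 1714750) = 3

Interpretation: for a small percentage change in X, the percentage change in Y is approximately 3.00 times as large.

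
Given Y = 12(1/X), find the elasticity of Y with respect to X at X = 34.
Elasticity = -1

Elasticity = (dY/dX) · (X/Y)

dY/dX = -12/X²
At X = 34: dY/dX = -3/289, Y = 6/17

Elasticity = (-3/289) · (34 / (6/17)) = -1

Interpretation: for a small percentage change in X, the percentage change in Y is approximately -1.00 times as large.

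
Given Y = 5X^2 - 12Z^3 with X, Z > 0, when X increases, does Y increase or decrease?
Y increases

Taking the partial derivative:
∂Y/∂X = 10X

∂Y/∂X = 10X > 0 (assuming positive values)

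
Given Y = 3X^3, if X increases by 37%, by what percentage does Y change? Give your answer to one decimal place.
157.1%

For Y = 3X^3:
If X → X(1 + 0.37)
Then Y → Y · (1 + 0.37)^3
     ≈ Y · 2.5714

Percentage change = ((1 + 0.37)^3 − 1) × 100% ≈ 157.1%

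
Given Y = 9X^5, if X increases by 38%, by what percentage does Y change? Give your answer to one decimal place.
400.5%

For Y = 9X^5:
If X → X(1 + 0.38)
Then Y → Y · (1 + 0.38)^5
     ≈ Y · 5.0049

Percentage change = ((1 + 0.38)^5 − 1) × 100% ≈ 400.5%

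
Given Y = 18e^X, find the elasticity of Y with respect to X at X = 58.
Elasticity = 58

Elasticity = (dY/dX) · (X/Y)

dY/dX = 18·e^X
At X = 58: dY/dX = 18·e^58, Y = 18·e^58

Elasticity = (18·e^58) · (58 / (18·e^58)) = 58

Interpretation: for a small percentage change in X, the percentage change in Y is approximately 58.00 times as large.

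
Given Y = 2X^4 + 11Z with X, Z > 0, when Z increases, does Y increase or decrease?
Y increases

Taking the partial derivative:
∂Y/∂Z = 11

∂Y/∂Z = 11 > 0 (assuming positive values)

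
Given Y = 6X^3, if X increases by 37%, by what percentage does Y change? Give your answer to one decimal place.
157.1%

For Y = 6X^3:
If X → X(1 + 0.37)
Then Y → Y · (1 + 0.37)^3
     ≈ Y · 2.5714

Percentage change = ((1 + 0.37)^3 − 1) × 100% ≈ 157.1%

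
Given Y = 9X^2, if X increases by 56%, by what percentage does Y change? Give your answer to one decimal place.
143.4%

For Y = 9X^2:
If X → X(1 + 0.56)
Then Y → Y · (1 + 0.56)^2
     = Y · 2.4336

Percentage change = ((1 + 0.56)^2 − 1) × 100% ≈ 143.4%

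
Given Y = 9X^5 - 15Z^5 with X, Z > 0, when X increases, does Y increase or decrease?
Y increases

Taking the partial derivative:
∂Y/∂X = 45X^4

∂Y/∂X = 45X^4 > 0 (assuming positive values)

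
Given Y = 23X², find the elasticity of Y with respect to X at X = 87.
Elasticity = 2

Elasticity = (dY/dX) · (X/Y)

dY/dX = 46·X
At X = 87: dY/dX = 4002, Y = 174087

Elasticity = 4002 · (87 / 174087) = 2

Interpretation: for a small percentage change in X, the percentage change in Y is approximately 2.00 times as large.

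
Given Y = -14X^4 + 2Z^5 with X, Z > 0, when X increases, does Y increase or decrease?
Y decreases

Taking the partial derivative:
∂Y/∂X = -56X^3

∂Y/∂X = -56X^3 < 0 (assuming positive values)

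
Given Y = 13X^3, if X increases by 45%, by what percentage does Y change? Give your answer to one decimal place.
204.9%

For Y = 13X^3:
If X → X(1 + 0.45)
Then Y → Y · (1 + 0.45)^3
     ≈ Y · 3.0486

Percentage change = ((1 + 0.45)^3 − 1) × 100% ≈ 204.9%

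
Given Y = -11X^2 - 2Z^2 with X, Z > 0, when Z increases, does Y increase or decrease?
Y decreases

Taking the partial derivative:
∂Y/∂Z = -4Z

∂Y/∂Z = -4Z < 0 (assuming positive values)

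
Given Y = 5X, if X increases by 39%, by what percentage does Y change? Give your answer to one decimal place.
39.0%

For Y = 5X:
If X → X(1 + 0.39)
Then Y → Y · (1 + 0.39)^1
     = Y · 1.3900

Percentage change = ((1 + 0.39)^1 − 1) × 100% = 39.0%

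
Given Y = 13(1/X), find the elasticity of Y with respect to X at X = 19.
Elasticity = -1

Elasticity = (dY/dX) · (X/Y)

dY/dX = -13/X²
At X = 19: dY/dX = -13/361, Y = 13/19

Elasticity = (-13/361) · (19 / (13/19)) = -1

Interpretation: for a small percentage change in X, the percentage change in Y is approximately -1.00 times as large.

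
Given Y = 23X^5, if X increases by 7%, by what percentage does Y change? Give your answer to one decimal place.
40.3%

For Y = 23X^5:
If X → X(1 + 0.07)
Then Y → Y · (1 + 0.07)^5
     ≈ Y · 1.4026

Percentage change = ((1 + 0.07)^5 − 1) × 100% ≈ 40.3%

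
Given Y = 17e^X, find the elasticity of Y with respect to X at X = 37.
Elasticity = 37

Elasticity = (dY/dX) · (X/Y)

dY/dX = 17·e^X
At X = 37: dY/dX = 17·e^37, Y = 17·e^37

Elasticity = (17·e^37) · (37 / (17·e^37)) = 37

Interpretation: for a small percentage change in X, the percentage change in Y is approximately 37.00 times as large.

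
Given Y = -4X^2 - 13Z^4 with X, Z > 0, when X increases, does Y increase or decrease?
Y decreases

Taking the partial derivative:
∂Y/∂X = -8X

∂Y/∂X = -8X < 0 (assuming positive values)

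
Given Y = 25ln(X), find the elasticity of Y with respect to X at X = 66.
Elasticity = 1/ln(66) ≈ 0.2387

Elasticity = (dY/dX) · (X/Y)

dY/dX = 25/X
At X = 66: dY/dX = 25/66, Y = 25·ln(66)

Elasticity = (25/66) · (66 / (25·ln(66))) = 1/ln(66) ≈ 0.2387

Interpretation: for a small percentage change in X, the percentage change in Y is approximately 0.24 times as large.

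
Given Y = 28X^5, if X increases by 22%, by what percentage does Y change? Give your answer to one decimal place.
170.3%

For Y = 28X^5:
If X → X(1 + 0.22)
Then Y → Y · (1 + 0.22)^5
     ≈ Y · 2.7027

Percentage change = ((1 + 0.22)^5 − 1) × 100% ≈ 170.3%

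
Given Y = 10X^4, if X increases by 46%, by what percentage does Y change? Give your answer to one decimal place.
354.4%

For Y = 10X^4:
If X → X(1 + 0.46)
Then Y → Y · (1 + 0.46)^4
     ≈ Y · 4.5437

Percentage change = ((1 + 0.46)^4 − 1) × 100% ≈ 354.4%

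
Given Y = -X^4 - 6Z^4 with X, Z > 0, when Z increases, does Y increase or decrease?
Y decreases

Taking the partial derivative:
∂Y/∂Z = -24Z^3

∂Y/∂Z = -24Z^3 < 0 (assuming positive values)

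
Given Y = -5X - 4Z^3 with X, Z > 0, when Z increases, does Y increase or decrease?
Y decreases

Taking the partial derivative:
∂Y/∂Z = -12Z^2

∂Y/∂Z = -12Z^2 < 0 (assuming positive values)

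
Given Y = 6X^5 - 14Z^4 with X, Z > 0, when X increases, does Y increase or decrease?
Y increases

Taking the partial derivative:
∂Y/∂X = 30X^4

∂Y/∂X = 30X^4 > 0 (assuming positive values)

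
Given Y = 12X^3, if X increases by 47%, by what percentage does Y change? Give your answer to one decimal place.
217.7%

For Y = 12X^3:
If X → X(1 + 0.47)
Then Y → Y · (1 + 0.47)^3
     ≈ Y · 3.1765

Percentage change = ((1 + 0.47)^3 − 1) × 100% ≈ 217.7%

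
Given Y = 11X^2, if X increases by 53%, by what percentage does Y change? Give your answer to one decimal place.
134.1%

For Y = 11X^2:
If X → X(1 + 0.53)
Then Y → Y · (1 + 0.53)^2
     = Y · 2.3409

Percentage change = ((1 + 0.53)^2 − 1) × 100% ≈ 134.1%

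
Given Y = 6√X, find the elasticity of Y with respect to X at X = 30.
Elasticity = 1/2

Elasticity = (dY/dX) · (X/Y)

dY/dX = 3/√X
At X = 30: dY/dX = √30/10, Y = 6·√30

Elasticity = (√30/10) · (30 / (6·√30)) = 1/2

Interpretation: for a small percentage change in X, the percentage change in Y is approximately 0.50 times as large.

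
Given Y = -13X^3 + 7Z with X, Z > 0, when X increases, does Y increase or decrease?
Y decreases

Taking the partial derivative:
∂Y/∂X = -39X^2

∂Y/∂X = -39X^2 < 0 (assuming positive values)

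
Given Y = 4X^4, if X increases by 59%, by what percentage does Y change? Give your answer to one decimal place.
539.1%

For Y = 4X^4:
If X → X(1 + 0.59)
Then Y → Y · (1 + 0.59)^4
     ≈ Y · 6.3913

Percentage change = ((1 + 0.59)^4 − 1) × 100% ≈ 539.1%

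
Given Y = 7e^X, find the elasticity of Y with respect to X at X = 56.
Elasticity = 56

Elasticity = (dY/dX) · (X/Y)

dY/dX = 7·e^X
At X = 56: dY/dX = 7·e^56, Y = 7·e^56

Elasticity = (7·e^56) · (56 / (7·e^56)) = 56

Interpretation: for a small percentage change in X, the percentage change in Y is approximately 56.00 times as large.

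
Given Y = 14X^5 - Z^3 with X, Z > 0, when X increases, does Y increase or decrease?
Y increases

Taking the partial derivative:
∂Y/∂X = 70X^4

∂Y/∂X = 70X^4 > 0 (assuming positive values)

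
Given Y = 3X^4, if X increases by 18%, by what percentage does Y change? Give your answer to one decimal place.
93.9%

For Y = 3X^4:
If X → X(1 + 0.18)
Then Y → Y · (1 + 0.18)^4
     ≈ Y · 1.9388

Percentage change = ((1 + 0.18)^4 − 1) × 100% ≈ 93.9%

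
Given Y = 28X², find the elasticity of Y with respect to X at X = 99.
Elasticity = 2

Elasticity = (dY/dX) · (X/Y)

dY/dX = 56·X
At X = 99: dY/dX = 5544, Y = 274428

Elasticity = 5544 · (99 / 274428) = 2

Interpretation: for a small percentage change in X, the percentage change in Y is approximately 2.00 times as large.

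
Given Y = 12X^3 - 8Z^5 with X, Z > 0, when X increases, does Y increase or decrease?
Y increases

Taking the partial derivative:
∂Y/∂X = 36X^2

∂Y/∂X = 36X^2 > 0 (assuming positive values)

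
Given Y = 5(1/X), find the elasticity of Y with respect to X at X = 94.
Elasticity = -1

Elasticity = (dY/dX) · (X/Y)

dY/dX = -5/X²
At X = 94: dY/dX = -5/8836, Y = 5/94

Elasticity = (-5/8836) · (94 / (5/94)) = -1

Interpretation: for a small percentage change in X, the percentage change in Y is approximately -1.00 times as large.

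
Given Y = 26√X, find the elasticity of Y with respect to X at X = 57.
Elasticity = 1/2

Elasticity = (dY/dX) · (X/Y)

dY/dX = 13/√X
At X = 57: dY/dX = 13·√57/57, Y = 26·√57

Elasticity = (13·√57/57) · (57 / (26·√57)) = 1/2

Interpretation: for a small percentage change in X, the percentage change in Y is approximately 0.50 times as large.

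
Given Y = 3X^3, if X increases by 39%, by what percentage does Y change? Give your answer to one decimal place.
168.6%

For Y = 3X^3:
If X → X(1 + 0.39)
Then Y → Y · (1 + 0.39)^3
     ≈ Y · 2.6856

Percentage change = ((1 + 0.39)^3 − 1) × 100% ≈ 168.6%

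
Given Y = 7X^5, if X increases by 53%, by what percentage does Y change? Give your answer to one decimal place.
738.4%

For Y = 7X^5:
If X → X(1 + 0.53)
Then Y → Y · (1 + 0.53)^5
     ≈ Y · 8.3841

Percentage change = ((1 + 0.53)^5 − 1) × 100% ≈ 738.4%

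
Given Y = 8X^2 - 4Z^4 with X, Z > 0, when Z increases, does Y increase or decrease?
Y decreases

Taking the partial derivative:
∂Y/∂Z = -16Z^3

∂Y/∂Z = -16Z^3 < 0 (assuming positive values)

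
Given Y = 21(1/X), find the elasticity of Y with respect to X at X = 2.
Elasticity = -1

Elasticity = (dY/dX) · (X/Y)

dY/dX = -21/X²
At X = 2: dY/dX = -21/4, Y = 21/2

Elasticity = (-21/4) · (2 / (21/2)) = -1

Interpretation: for a small percentage change in X, the percentage change in Y is approximately -1.00 times as large.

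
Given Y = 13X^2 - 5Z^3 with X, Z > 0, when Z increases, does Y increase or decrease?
Y decreases

Taking the partial derivative:
∂Y/∂Z = -15Z^2

∂Y/∂Z = -15Z^2 < 0 (assuming positive values)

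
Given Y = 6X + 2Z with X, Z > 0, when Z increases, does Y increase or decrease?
Y increases

Taking the partial derivative:
∂Y/∂Z = 2

∂Y/∂Z = 2 > 0 (assuming positive values)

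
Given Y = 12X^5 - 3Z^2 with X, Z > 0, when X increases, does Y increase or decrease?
Y increases

Taking the partial derivative:
∂Y/∂X = 60X^4

∂Y/∂X = 60X^4 > 0 (assuming positive values)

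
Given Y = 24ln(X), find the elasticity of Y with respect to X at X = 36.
Elasticity = 1/ln(36) ≈ 0.2791

Elasticity = (dY/dX) · (X/Y)

dY/dX = 24/X
At X = 36: dY/dX = 2/3, Y = 24·ln(36)

Elasticity = (2/3) · (36 / (24·ln(36))) = 1/ln(36) ≈ 0.2791

Interpretation: for a small percentage change in X, the percentage change in Y is approximately 0.28 times as large.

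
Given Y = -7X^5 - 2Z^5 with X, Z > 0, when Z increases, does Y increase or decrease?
Y decreases

Taking the partial derivative:
∂Y/∂Z = -10Z^4

∂Y/∂Z = -10Z^4 < 0 (assuming positive values)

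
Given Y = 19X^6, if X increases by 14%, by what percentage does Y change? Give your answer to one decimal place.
119.5%

For Y = 19X^6:
If X → X(1 + 0.14)
Then Y → Y · (1 + 0.14)^6
     ≈ Y · 2.1950

Percentage change = ((1 + 0.14)^6 − 1) × 100% ≈ 119.5%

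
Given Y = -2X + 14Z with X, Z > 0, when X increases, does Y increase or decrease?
Y decreases

Taking the partial derivative:
∂Y/∂X = -2

∂Y/∂X = -2 < 0 (assuming positive values)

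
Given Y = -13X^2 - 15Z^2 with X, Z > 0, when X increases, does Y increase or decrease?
Y decreases

Taking the partial derivative:
∂Y/∂X = -26X

∂Y/∂X = -26X < 0 (assuming positive values)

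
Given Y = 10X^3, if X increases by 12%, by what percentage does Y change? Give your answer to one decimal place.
40.5%

For Y = 10X^3:
If X → X(1 + 0.12)
Then Y → Y · (1 + 0.12)^3
     ≈ Y · 1.4049

Percentage change = ((1 + 0.12)^3 − 1) × 100% ≈ 40.5%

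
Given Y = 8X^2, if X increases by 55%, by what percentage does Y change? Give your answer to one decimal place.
140.3%

For Y = 8X^2:
If X → X(1 + 0.55)
Then Y → Y · (1 + 0.55)^2
     = Y · 2.4025

Percentage change = ((1 + 0.55)^2 − 1) × 100% ≈ 140.3%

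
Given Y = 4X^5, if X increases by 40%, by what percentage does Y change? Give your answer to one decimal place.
437.8%

For Y = 4X^5:
If X → X(1 + 0.4)
Then Y → Y · (1 + 0.4)^5
     ≈ Y · 5.3782

Percentage change = ((1 + 0.4)^5 − 1) × 100% ≈ 437.8%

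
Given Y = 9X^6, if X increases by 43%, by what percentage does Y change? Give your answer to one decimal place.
755.1%

For Y = 9X^6:
If X → X(1 + 0.43)
Then Y → Y · (1 + 0.43)^6
     ≈ Y · 8.5510

Percentage change = ((1 + 0.43)^6 − 1) × 100% ≈ 755.1%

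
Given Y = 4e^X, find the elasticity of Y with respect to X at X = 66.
Elasticity = 66

Elasticity = (dY/dX) · (X/Y)

dY/dX = 4·e^X
At X = 66: dY/dX = 4·e^66, Y = 4·e^66

Elasticity = (4·e^66) · (66 / (4·e^66)) = 66

Interpretation: for a small percentage change in X, the percentage change in Y is approximately 66.00 times as large.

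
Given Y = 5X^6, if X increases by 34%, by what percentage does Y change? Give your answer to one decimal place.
478.9%

For Y = 5X^6:
If X → X(1 + 0.34)
Then Y → Y · (1 + 0.34)^6
     ≈ Y · 5.7893

Percentage change = ((1 + 0.34)^6 − 1) × 100% ≈ 478.9%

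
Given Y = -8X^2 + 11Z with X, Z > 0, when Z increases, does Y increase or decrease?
Y increases

Taking the partial derivative:
∂Y/∂Z = 11

∂Y/∂Z = 11 > 0 (assuming positive values)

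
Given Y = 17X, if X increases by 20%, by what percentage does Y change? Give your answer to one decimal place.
20.0%

For Y = 17X:
If X → X(1 + 0.2)
Then Y → Y · (1 + 0.2)^1
     = Y · 1.2000

Percentage change = ((1 + 0.2)^1 − 1) × 100% = 20.0%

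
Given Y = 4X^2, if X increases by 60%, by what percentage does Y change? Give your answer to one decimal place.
156.0%

For Y = 4X^2:
If X → X(1 + 0.6)
Then Y → Y · (1 + 0.6)^2
     = Y · 2.5600

Percentage change = ((1 + 0.6)^2 − 1) × 100% = 156.0%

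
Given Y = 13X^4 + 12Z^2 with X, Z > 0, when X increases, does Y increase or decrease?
Y increases

Taking the partial derivative:
∂Y/∂X = 52X^3

∂Y/∂X = 52X^3 > 0 (assuming positive values)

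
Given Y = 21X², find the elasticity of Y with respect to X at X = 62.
Elasticity = 2

Elasticity = (dY/dX) · (X/Y)

dY/dX = 42·X
At X = 62: dY/dX = 2604, Y = 80724

Elasticity = 2604 · (62 / 80724) = 2

Interpretation: for a small percentage change in X, the percentage change in Y is approximately 2.00 times as large.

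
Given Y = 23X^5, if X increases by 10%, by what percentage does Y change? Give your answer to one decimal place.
61.1%

For Y = 23X^5:
If X → X(1 + 0.1)
Then Y → Y · (1 + 0.1)^5
     ≈ Y · 1.6105

Percentage change = ((1 + 0.1)^5 − 1) × 100% ≈ 61.1%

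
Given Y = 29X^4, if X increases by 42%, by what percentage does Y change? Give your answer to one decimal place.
306.6%

For Y = 29X^4:
If X → X(1 + 0.42)
Then Y → Y · (1 + 0.42)^4
     ≈ Y · 4.0659

Percentage change = ((1 + 0.42)^4 − 1) × 100% ≈ 306.6%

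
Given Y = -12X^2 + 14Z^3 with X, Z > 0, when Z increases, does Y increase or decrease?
Y increases

Taking the partial derivative:
∂Y/∂Z = 42Z^2

∂Y/∂Z = 42Z^2 > 0 (assuming positive values)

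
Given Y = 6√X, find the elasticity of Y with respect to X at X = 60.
Elasticity = 1/2

Elasticity = (dY/dX) · (X/Y)

dY/dX = 3/√X
At X = 60: dY/dX = √15/10, Y = 12·√15

Elasticity = (√15/10) · (60 / (12·√15)) = 1/2

Interpretation: for a small percentage change in X, the percentage change in Y is approximately 0.50 times as large.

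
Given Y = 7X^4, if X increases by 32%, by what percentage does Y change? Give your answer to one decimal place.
203.6%

For Y = 7X^4:
If X → X(1 + 0.32)
Then Y → Y · (1 + 0.32)^4
     ≈ Y · 3.0360

Percentage change = ((1 + 0.32)^4 − 1) × 100% ≈ 203.6%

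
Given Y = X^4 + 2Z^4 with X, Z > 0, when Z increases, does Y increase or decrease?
Y increases

Taking the partial derivative:
∂Y/∂Z = 8Z^3

∂Y/∂Z = 8Z^3 > 0 (assuming positive values)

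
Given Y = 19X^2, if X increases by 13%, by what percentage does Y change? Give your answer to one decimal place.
27.7%

For Y = 19X^2:
If X → X(1 + 0.13)
Then Y → Y · (1 + 0.13)^2
     = Y · 1.2769

Percentage change = ((1 + 0.13)^2 − 1) × 100% ≈ 27.7%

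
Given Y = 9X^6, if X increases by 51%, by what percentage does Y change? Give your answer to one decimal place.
1085.4%

For Y = 9X^6:
If X → X(1 + 0.51)
Then Y → Y · (1 + 0.51)^6
     ≈ Y · 11.8539

Percentage change = ((1 + 0.51)^6 − 1) × 100% ≈ 1085.4%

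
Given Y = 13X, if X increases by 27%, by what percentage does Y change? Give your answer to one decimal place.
27.0%

For Y = 13X:
If X → X(1 + 0.27)
Then Y → Y · (1 + 0.27)^1
     = Y · 1.2700

Percentage change = ((1 + 0.27)^1 − 1) × 100% = 27.0%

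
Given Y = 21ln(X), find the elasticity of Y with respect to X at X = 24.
Elasticity = 1/ln(24) ≈ 0.3147

Elasticity = (dY/dX) · (X/Y)

dY/dX = 21/X
At X = 24: dY/dX = 7/8, Y = 21·ln(24)

Elasticity = (7/8) · (24 / (21·ln(24))) = 1/ln(24) ≈ 0.3147

Interpretation: for a small percentage change in X, the percentage change in Y is approximately 0.31 times as large.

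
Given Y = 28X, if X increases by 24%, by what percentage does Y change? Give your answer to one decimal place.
24.0%

For Y = 28X:
If X → X(1 + 0.24)
Then Y → Y · (1 + 0.24)^1
     = Y · 1.2400

Percentage change = ((1 + 0.24)^1 − 1) × 100% = 24.0%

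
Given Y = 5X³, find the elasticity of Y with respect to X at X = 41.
Elasticity = 3

Elasticity = (dY/dX) · (X/Y)

dY/dX = 15·X²
At X = 41: dY/dX = 25215, Y = 344605

Elasticity = 25215 · (41 / 344605) = 3

Interpretation: for a small percentage change in X, the percentage change in Y is approximately 3.00 times as large.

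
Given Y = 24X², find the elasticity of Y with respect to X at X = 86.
Elasticity = 2

Elasticity = (dY/dX) · (X/Y)

dY/dX = 48·X
At X = 86: dY/dX = 4128, Y = 177504

Elasticity = 4128 · (86 / 177504) = 2

Interpretation: for a small percentage change in X, the percentage change in Y is approximately 2.00 times as large.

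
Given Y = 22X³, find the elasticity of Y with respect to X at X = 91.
Elasticity = 3

Elasticity = (dY/dX) · (X/Y)

dY/dX = 66·X²
At X = 91: dY/dX = 546546, Y = 16578562

Elasticity = 546546 · (91 / 16578562) = 3

Interpretation: for a small percentage change in X, the percentage change in Y is approximately 3.00 times as large.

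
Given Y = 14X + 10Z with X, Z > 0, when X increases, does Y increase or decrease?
Y increases

Taking the partial derivative:
∂Y/∂X = 14

∂Y/∂X = 14 > 0 (assuming positive values)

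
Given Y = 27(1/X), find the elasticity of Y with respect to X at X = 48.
Elasticity = -1

Elasticity = (dY/dX) · (X/Y)

dY/dX = -27/X²
At X = 48: dY/dX = -3/256, Y = 9/16

Elasticity = (-3/256) · (48 / (9/16)) = -1

Interpretation: for a small percentage change in X, the percentage change in Y is approximately -1.00 times as large.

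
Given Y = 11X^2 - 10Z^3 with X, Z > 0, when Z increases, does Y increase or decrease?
Y decreases

Taking the partial derivative:
∂Y/∂Z = -30Z^2

∂Y/∂Z = -30Z^2 < 0 (assuming positive values)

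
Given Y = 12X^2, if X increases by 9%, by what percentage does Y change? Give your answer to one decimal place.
18.8%

For Y = 12X^2:
If X → X(1 + 0.09)
Then Y → Y · (1 + 0.09)^2
     = Y · 1.1881

Percentage change = ((1 + 0.09)^2 − 1) × 100% ≈ 18.8%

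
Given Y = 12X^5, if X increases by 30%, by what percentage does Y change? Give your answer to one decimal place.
271.3%

For Y = 12X^5:
If X → X(1 + 0.3)
Then Y → Y · (1 + 0.3)^5
     ≈ Y · 3.7129

Percentage change = ((1 + 0.3)^5 − 1) × 100% ≈ 271.3%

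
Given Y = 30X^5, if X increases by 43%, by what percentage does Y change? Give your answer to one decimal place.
498.0%

For Y = 30X^5:
If X → X(1 + 0.43)
Then Y → Y · (1 + 0.43)^5
     ≈ Y · 5.9797

Percentage change = ((1 + 0.43)^5 − 1) × 100% ≈ 498.0%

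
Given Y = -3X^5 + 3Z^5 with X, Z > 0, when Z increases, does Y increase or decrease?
Y increases

Taking the partial derivative:
∂Y/∂Z = 15Z^4

∂Y/∂Z = 15Z^4 > 0 (assuming positive values)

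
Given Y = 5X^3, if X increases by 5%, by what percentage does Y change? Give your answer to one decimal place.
15.8%

For Y = 5X^3:
If X → X(1 + 0.05)
Then Y → Y · (1 + 0.05)^3
     ≈ Y · 1.1576

Percentage change = ((1 + 0.05)^3 − 1) × 100% ≈ 15.8%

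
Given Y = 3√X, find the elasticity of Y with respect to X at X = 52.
Elasticity = 1/2

Elasticity = (dY/dX) · (X/Y)

dY/dX = 3/(2·√X)
At X = 52: dY/dX = 3·√13/52, Y = 6·√13

Elasticity = (3·√13/52) · (52 / (6·√13)) = 1/2

Interpretation: for a small percentage change in X, the percentage change in Y is approximately 0.50 times as large.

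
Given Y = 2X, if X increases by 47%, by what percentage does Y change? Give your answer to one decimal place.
47.0%

For Y = 2X:
If X → X(1 + 0.47)
Then Y → Y · (1 + 0.47)^1
     = Y · 1.4700

Percentage change = ((1 + 0.47)^1 − 1) × 100% = 47.0%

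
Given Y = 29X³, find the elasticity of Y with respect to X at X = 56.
Elasticity = 3

Elasticity = (dY/dX) · (X/Y)

dY/dX = 87·X²
At X = 56: dY/dX = 272832, Y = 5092864

Elasticity = 272832 · (56 / 5092864) = 3

Interpretation: for a small percentage change in X, the percentage change in Y is approximately 3.00 times as large.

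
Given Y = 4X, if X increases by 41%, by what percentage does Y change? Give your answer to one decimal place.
41.0%

For Y = 4X:
If X → X(1 + 0.41)
Then Y → Y · (1 + 0.41)^1
     = Y · 1.4100

Percentage change = ((1 + 0.41)^1 − 1) × 100% = 41.0%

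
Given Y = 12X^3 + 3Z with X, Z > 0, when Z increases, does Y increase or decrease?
Y increases

Taking the partial derivative:
∂Y/∂Z = 3

∂Y/∂Z = 3 > 0 (assuming positive values)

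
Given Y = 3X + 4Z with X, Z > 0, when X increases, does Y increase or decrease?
Y increases

Taking the partial derivative:
∂Y/∂X = 3

∂Y/∂X = 3 > 0 (assuming positive values)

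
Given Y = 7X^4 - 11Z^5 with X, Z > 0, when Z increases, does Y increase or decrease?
Y decreases

Taking the partial derivative:
∂Y/∂Z = -55Z^4

∂Y/∂Z = -55Z^4 < 0 (assuming positive values)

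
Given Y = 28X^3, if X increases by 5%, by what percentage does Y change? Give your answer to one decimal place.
15.8%

For Y = 28X^3:
If X → X(1 + 0.05)
Then Y → Y · (1 + 0.05)^3
     ≈ Y · 1.1576

Percentage change = ((1 + 0.05)^3 − 1) × 100% ≈ 15.8%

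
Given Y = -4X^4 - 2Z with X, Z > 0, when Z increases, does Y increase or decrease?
Y decreases

Taking the partial derivative:
∂Y/∂Z = -2

∂Y/∂Z = -2 < 0 (assuming positive values)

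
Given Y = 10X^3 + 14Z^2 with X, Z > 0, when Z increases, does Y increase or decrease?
Y increases

Taking the partial derivative:
∂Y/∂Z = 28Z

∂Y/∂Z = 28Z > 0 (assuming positive values)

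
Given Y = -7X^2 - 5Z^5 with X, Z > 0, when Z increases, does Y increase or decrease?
Y decreases

Taking the partial derivative:
∂Y/∂Z = -25Z^4

∂Y/∂Z = -25Z^4 < 0 (assuming positive values)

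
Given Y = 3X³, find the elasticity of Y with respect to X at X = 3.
Elasticity = 3

Elasticity = (dY/dX) · (X/Y)

dY/dX = 9·X²
At X = 3: dY/dX = 81, Y = 81

Elasticity = 81 · (3 / 81) = 3

Interpretation: for a small percentage change in X, the percentage change in Y is approximately 3.00 times as large.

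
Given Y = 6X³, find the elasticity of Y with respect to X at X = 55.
Elasticity = 3

Elasticity = (dY/dX) · (X/Y)

dY/dX = 18·X²
At X = 55: dY/dX = 54450, Y = 998250

Elasticity = 54450 · (55 / 998250) = 3

Interpretation: for a small percentage change in X, the percentage change in Y is approximately 3.00 times as large.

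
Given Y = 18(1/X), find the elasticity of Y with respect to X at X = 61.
Elasticity = -1

Elasticity = (dY/dX) · (X/Y)

dY/dX = -18/X²
At X = 61: dY/dX = -18/3721, Y = 18/61

Elasticity = (-18/3721) · (61 / (18/61)) = -1

Interpretation: for a small percentage change in X, the percentage change in Y is approximately -1.00 times as large.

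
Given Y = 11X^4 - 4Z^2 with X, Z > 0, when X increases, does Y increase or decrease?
Y increases

Taking the partial derivative:
∂Y/∂X = 44X^3

∂Y/∂X = 44X^3 > 0 (assuming positive values)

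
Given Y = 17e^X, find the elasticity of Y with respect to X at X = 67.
Elasticity = 67

Elasticity = (dY/dX) · (X/Y)

dY/dX = 17·e^X
At X = 67: dY/dX = 17·e^67, Y = 17·e^67

Elasticity = (17·e^67) · (67 / (17·e^67)) = 67

Interpretation: for a small percentage change in X, the percentage change in Y is approximately 67.00 times as large.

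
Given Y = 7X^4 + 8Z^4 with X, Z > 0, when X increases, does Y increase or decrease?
Y increases

Taking the partial derivative:
∂Y/∂X = 28X^3

∂Y/∂X = 28X^3 > 0 (assuming positive values)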